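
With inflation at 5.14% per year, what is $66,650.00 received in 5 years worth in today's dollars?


Formula: Real value = nominal / (1 + inflation)^years
Price level: (1 + 0.0514)^5 = 1.284813
Real value = $66,650.00 / 1.284813 = $51,875.26

$51,875.26


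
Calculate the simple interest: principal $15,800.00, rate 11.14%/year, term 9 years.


Formula: I = P * r * t
Substituting: I = $15,800.00 * 0.1114 * 9
Step: I = $15,800.00 * 1.0026
I = $15,841.08

$15,841.08


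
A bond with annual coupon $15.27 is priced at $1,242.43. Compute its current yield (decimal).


Formula: Current yield = annual coupon / price
Substituting: CY = $15.27 / $1,242.43
CY = 0.01229

0.01229


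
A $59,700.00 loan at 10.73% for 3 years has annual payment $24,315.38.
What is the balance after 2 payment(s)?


Formula: Balance = PV*(1+r)^k - PMT*((1+r)^k - 1)/r
Growth: (1 + 0.1073)^2 = 1.226113
Accumulated factor: ((1+r)^k - 1)/r = 2.1073
Balance = $59,700.00 * 1.226113 - $24,315.38 * 2.1073
Balance = $21,959.16

$21,959.16


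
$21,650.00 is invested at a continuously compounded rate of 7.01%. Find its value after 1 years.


Formula: FV = P * e^(r*t)
Exponent: r*t = 0.0701 * 1 = 0.0701
e^(0.0701) = 1.072615
FV = $21,650.00 * 1.072615 = $23,222.12

$23,222.12


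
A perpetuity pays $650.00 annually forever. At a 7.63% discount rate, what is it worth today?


Formula: PV = C / r
Substituting: PV = $650.00 / 0.0763
PV = $8,519.00

$8,519.00


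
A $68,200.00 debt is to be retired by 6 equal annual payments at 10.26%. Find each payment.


Formula: PMT = PV * r / (1 - (1+r)^(-n))
Denominator: 1 - (1 + 0.1026)^(-6) = 0.443466
Numerator: $68,200.00 * 0.1026 = 6997.32
PMT = 6997.32 / 0.443466 = $15,778.72

$15,778.72


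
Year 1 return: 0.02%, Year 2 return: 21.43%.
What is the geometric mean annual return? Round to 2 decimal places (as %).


Formula: Geometric mean = ((1+r1)*(1+r2))^(1/2) - 1
Product: (1 + 0.0002) * (1 + 0.2143) = 1.0002 * 1.2143 = 1.214543
Square root: 1.214543^0.5 = 1.102063
Geometric mean = 1.102063 - 1 = 0.102063
As percentage: 10.21%

10.21%


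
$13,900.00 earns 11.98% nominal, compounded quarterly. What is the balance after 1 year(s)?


Formula: FV = P * (1 + r/m)^(m*t)
Period rate: r/m = 0.1198 / 4 = 0.02995
Total periods: m*t = 4 * 1 = 4
Growth factor: (1 + 0.02995)^4 = 1.12529
FV = $13,900.00 * 1.12529 = $15,641.53

$15,641.53


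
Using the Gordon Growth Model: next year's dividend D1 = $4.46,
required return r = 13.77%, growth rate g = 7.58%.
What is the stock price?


Formula: P = D1 / (r - g)
Spread: r - g = 0.1377 - 0.0758 = 0.0619
Substituting: P = $4.46 / 0.0619
P = $72.05

$72.05


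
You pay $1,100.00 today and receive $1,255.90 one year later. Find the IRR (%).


Formula: IRR = C1/C0 - 1
Substituting: IRR = $1,255.90 / $1,100.00 - 1
Ratio: 1.141727 - 1 = 0.141727
IRR = 14.1727%

14.1727%


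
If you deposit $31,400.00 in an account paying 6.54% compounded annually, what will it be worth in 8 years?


Formula: FV = P * (1 + r)^n
Substituting: FV = $31,400.00 * (1 + 0.0654)^8
Growth factor: (1.0654)^8 = 1.659975
FV = $31,400.00 * 1.659975 = $52,123.21

$52,123.21


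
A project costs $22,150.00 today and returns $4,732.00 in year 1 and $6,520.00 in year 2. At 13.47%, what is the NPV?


Formula: NPV = C0 + C1/(1+r) + C2/(1+r)^2
Discount C1: $4,732.00 / (1 + 0.1347) = $4,170.27
Discount C2: $6,520.00 / (1 + 0.1347)^2 = $5,063.90
NPV = -$22,150.00 + $4,170.27 + $5,063.90 = -$12,915.83

-$12,915.83


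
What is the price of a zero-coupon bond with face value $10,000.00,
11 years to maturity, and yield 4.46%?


Formula: Price = FV / (1 + r)^n
Substituting: Price = $10,000.00 / (1 + 0.0446)^11
Discount factor: (1.0446)^11 = 1.616033
Price = $10,000.00 / 1.616033 = $6,187.99

$6,187.99


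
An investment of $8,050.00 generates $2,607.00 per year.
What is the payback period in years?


Formula: Payback = investment / annual cash flow
Substituting: Payback = $8,050.00 / $2,607.00
Payback = 3.0878 years

3.0878 years


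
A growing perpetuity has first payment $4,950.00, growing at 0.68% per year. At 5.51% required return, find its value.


Formula: PV = C / (r - g)
Spread: r - g = 0.0551 - 0.0068 = 0.0483
Substituting: PV = $4,950.00 / 0.0483
PV = $102,484.47

$102,484.47


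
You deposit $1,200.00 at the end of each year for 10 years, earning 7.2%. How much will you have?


Formula: FV = PMT * ((1+r)^n - 1) / r
Growth factor: (1 + 0.072)^10 = 2.004231
Numerator: 2.004231 - 1 = 1.004231
FV = $1,200.00 * 1.004231 / 0.072 = $16,737.19

$16,737.19


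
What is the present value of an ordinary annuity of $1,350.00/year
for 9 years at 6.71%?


Formula: PV = PMT * (1 - (1+r)^(-n)) / r
Discount factor: (1 + 0.0671)^(-9) = 0.557383
Bracket: 1 - 0.557383 = 0.442617
PV = $1,350.00 * 0.442617 / 0.0671 = $8,905.11

$8,905.11


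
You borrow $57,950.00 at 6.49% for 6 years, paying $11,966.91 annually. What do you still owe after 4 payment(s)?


Formula: Balance = PV*(1+r)^k - PMT*((1+r)^k - 1)/r
Growth: (1 + 0.0649)^4 = 1.285983
Accumulated factor: ((1+r)^k - 1)/r = 4.406521
Balance = $57,950.00 * 1.285983 - $11,966.91 * 4.406521
Balance = $21,790.28

$21,790.28


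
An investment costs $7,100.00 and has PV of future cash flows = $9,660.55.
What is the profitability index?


Formula: PI = PV(cash flows) / initial investment
Substituting: PI = $9,660.55 / $7,100.00
PI = 1.3606

1.3606


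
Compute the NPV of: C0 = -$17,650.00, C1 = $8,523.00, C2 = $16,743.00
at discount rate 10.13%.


Formula: NPV = C0 + C1/(1+r) + C2/(1+r)^2
Discount C1: $8,523.00 / (1 + 0.1013) = $7,739.04
Discount C2: $16,743.00 / (1 + 0.1013)^2 = $13,804.54
NPV = -$17,650.00 + $7,739.04 + $13,804.54 = $3,893.58

$3,893.58


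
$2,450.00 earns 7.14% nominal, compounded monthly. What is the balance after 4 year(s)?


Formula: FV = P * (1 + r/m)^(m*t)
Period rate: r/m = 0.0714 / 12 = 0.00595
Total periods: m*t = 12 * 4 = 48
Growth factor: (1 + 0.00595)^48 = 1.329435
FV = $2,450.00 * 1.329435 = $3,257.11

$3,257.11


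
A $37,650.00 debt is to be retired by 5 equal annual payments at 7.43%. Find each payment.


Formula: PMT = PV * r / (1 - (1+r)^(-n))
Denominator: 1 - (1 + 0.0743)^(-5) = 0.301169
Numerator: $37,650.00 * 0.0743 = 2797.395
PMT = 2797.395 / 0.301169 = $9,288.45

$9,288.45


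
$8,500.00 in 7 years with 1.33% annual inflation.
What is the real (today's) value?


Formula: Real value = nominal / (1 + inflation)^years
Price level: (1 + 0.0133)^7 = 1.096898
Real value = $8,500.00 / 1.096898 = $7,749.12

$7,749.12


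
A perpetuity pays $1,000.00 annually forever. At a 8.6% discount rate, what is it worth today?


Formula: PV = C / r
Substituting: PV = $1,000.00 / 0.086
PV = $11,627.91

$11,627.91


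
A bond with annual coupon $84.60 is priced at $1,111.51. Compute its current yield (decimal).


Formula: Current yield = annual coupon / price
Substituting: CY = $84.60 / $1,111.51
CY = 0.076113

0.076113


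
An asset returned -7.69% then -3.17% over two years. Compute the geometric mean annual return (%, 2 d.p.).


Formula: Geometric mean = ((1+r1)*(1+r2))^(1/2) - 1
Product: (1 + -0.0769) * (1 + -0.0317) = 0.9231 * 0.9683 = 0.893838
Square root: 0.893838^0.5 = 0.94543
Geometric mean = 0.94543 - 1 = -0.05457
As percentage: -5.46%

-5.46%


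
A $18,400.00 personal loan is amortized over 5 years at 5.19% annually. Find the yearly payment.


Formula: PMT = PV * r / (1 - (1+r)^(-n))
Denominator: 1 - (1 + 0.0519)^(-5) = 0.223525
Numerator: $18,400.00 * 0.0519 = 954.96
PMT = 954.96 / 0.223525 = $4,272.28

$4,272.28


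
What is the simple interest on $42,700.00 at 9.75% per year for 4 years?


Formula: I = P * r * t
Substituting: I = $42,700.00 * 0.0975 * 4
Step: I = $42,700.00 * 0.39
I = $16,653.00

$16,653.00


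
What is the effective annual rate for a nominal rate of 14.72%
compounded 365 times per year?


Formula: EAR = (1 + r/m)^m - 1
Period rate: r/m = 0.1472 / 365 = 0.000403
Compounding: (1 + 0.000403)^365 = 1.158551
EAR = 1.158551 - 1 = 0.158551

0.158551


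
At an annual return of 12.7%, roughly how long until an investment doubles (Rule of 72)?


Formula: Years ≈ 72 / r
Substituting: Years ≈ 72 / 12.7
Years ≈ 5.7

5.7 years


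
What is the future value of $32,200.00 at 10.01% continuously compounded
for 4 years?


Formula: FV = P * e^(r*t)
Exponent: r*t = 0.1001 * 4 = 0.4004
e^(0.4004) = 1.492422
FV = $32,200.00 * 1.492422 = $48,055.97

$48,055.97


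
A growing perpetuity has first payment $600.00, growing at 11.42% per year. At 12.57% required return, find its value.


Formula: PV = C / (r - g)
Spread: r - g = 0.1257 - 0.1142 = 0.0115
Substituting: PV = $600.00 / 0.0115
PV = $52,173.91

$52,173.91


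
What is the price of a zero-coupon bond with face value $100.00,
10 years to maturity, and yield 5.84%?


Formula: Price = FV / (1 + r)^n
Substituting: Price = $100.00 / (1 + 0.0584)^10
Discount factor: (1.0584)^10 = 1.763999
Price = $100.00 / 1.763999 = $56.69

$56.69


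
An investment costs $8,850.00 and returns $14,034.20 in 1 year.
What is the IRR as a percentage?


Formula: IRR = C1/C0 - 1
Substituting: IRR = $14,034.20 / $8,850.00 - 1
Ratio: 1.585785 - 1 = 0.585785
IRR = 58.5785%

58.5785%


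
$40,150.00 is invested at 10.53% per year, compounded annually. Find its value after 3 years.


Formula: FV = P * (1 + r)^n
Substituting: FV = $40,150.00 * (1 + 0.1053)^3
Growth factor: (1.1053)^3 = 1.350332
FV = $40,150.00 * 1.350332 = $54,215.82

$54,215.82


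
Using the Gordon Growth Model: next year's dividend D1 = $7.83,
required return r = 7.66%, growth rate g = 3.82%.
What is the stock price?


Formula: P = D1 / (r - g)
Spread: r - g = 0.0766 - 0.0382 = 0.0384
Substituting: P = $7.83 / 0.0384
P = $203.91

$203.91


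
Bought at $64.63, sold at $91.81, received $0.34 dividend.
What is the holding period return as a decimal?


Formula: HPR = (P1 - P0 + D) / P0
Gain: $91.81 - $64.63 + $0.34 = $27.52
HPR = $27.52 / $64.63 = 0.4258

0.4258


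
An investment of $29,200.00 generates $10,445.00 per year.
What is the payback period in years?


Formula: Payback = investment / annual cash flow
Substituting: Payback = $29,200.00 / $10,445.00
Payback = 2.7956 years

2.7956 years


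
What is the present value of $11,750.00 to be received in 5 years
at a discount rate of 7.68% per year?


Formula: PV = FV / (1 + r)^n
Substituting: PV = $11,750.00 / (1 + 0.0768)^5
Discount factor: (1.0768)^5 = 1.447689
PV = $11,750.00 / 1.447689 = $8,116.38

$8,116.38


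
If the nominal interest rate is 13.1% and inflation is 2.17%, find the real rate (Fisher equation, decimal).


Formula: (1 + r_real) = (1 + r_nom) / (1 + inflation)
Substituting: (1 + r_real) = 1.131 / 1.0217
(1 + r_real) = 1.106979
r_real = 1.106979 - 1 = 0.106979

0.106979


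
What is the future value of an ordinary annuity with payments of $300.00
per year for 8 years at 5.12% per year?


Formula: FV = PMT * ((1+r)^n - 1) / r
Growth factor: (1 + 0.0512)^8 = 1.491018
Numerator: 1.491018 - 1 = 0.491018
FV = $300.00 * 0.491018 / 0.0512 = $2,877.06

$2,877.06


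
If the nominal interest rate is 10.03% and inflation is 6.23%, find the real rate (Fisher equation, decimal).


Formula: (1 + r_real) = (1 + r_nom) / (1 + inflation)
Substituting: (1 + r_real) = 1.1003 / 1.0623
(1 + r_real) = 1.035771
r_real = 1.035771 - 1 = 0.035771

0.035771


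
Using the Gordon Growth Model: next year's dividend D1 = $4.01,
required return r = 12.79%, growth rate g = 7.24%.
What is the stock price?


Formula: P = D1 / (r - g)
Spread: r - g = 0.1279 - 0.0724 = 0.0555
Substituting: P = $4.01 / 0.0555
P = $72.25

$72.25


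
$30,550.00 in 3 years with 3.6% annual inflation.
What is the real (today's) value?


Formula: Real value = nominal / (1 + inflation)^years
Price level: (1 + 0.036)^3 = 1.111935
Real value = $30,550.00 / 1.111935 = $27,474.64

$27,474.64


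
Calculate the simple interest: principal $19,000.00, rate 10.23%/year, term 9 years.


Formula: I = P * r * t
Substituting: I = $19,000.00 * 0.1023 * 9
Step: I = $19,000.00 * 0.9207
I = $17,493.30

$17,493.30


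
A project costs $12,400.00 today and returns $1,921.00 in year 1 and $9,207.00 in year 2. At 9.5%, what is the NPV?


Formula: NPV = C0 + C1/(1+r) + C2/(1+r)^2
Discount C1: $1,921.00 / (1 + 0.095) = $1,754.34
Discount C2: $9,207.00 / (1 + 0.095)^2 = $7,678.74
NPV = -$12,400.00 + $1,754.34 + $7,678.74 = -$2,966.92

-$2,966.92


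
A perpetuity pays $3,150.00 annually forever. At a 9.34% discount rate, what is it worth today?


Formula: PV = C / r
Substituting: PV = $3,150.00 / 0.0934
PV = $33,725.91

$33,725.91


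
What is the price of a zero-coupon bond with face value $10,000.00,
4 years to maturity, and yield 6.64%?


Formula: Price = FV / (1 + r)^n
Substituting: Price = $10,000.00 / (1 + 0.0664)^4
Discount factor: (1.0664)^4 = 1.293244
Price = $10,000.00 / 1.293244 = $7,732.49

$7,732.49


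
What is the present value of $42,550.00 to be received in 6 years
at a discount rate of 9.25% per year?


Formula: PV = FV / (1 + r)^n
Substituting: PV = $42,550.00 / (1 + 0.0925)^6
Discount factor: (1.0925)^6 = 1.700312
PV = $42,550.00 / 1.700312 = $25,024.82

$25,024.82


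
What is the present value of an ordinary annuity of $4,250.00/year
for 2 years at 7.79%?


Formula: PV = PMT * (1 - (1+r)^(-n)) / r
Discount factor: (1 + 0.0779)^(-2) = 0.860683
Bracket: 1 - 0.860683 = 0.139317
PV = $4,250.00 * 0.139317 / 0.0779 = $7,600.75

$7,600.75


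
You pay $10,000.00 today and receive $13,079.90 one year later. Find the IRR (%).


Formula: IRR = C1/C0 - 1
Substituting: IRR = $13,079.90 / $10,000.00 - 1
Ratio: 1.30799 - 1 = 0.30799
IRR = 30.799%

30.799%


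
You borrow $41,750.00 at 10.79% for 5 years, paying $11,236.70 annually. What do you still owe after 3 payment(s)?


Formula: Balance = PV*(1+r)^k - PMT*((1+r)^k - 1)/r
Growth: (1 + 0.1079)^3 = 1.359883
Accumulated factor: ((1+r)^k - 1)/r = 3.335342
Balance = $41,750.00 * 1.359883 - $11,236.70 * 3.335342
Balance = $19,296.89

$19,296.89


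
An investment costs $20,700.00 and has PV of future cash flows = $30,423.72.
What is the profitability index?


Formula: PI = PV(cash flows) / initial investment
Substituting: PI = $30,423.72 / $20,700.00
PI = 1.4697

1.4697


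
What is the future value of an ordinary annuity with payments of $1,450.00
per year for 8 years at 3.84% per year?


Formula: FV = PMT * ((1+r)^n - 1) / r
Growth factor: (1 + 0.0384)^8 = 1.351816
Numerator: 1.351816 - 1 = 0.351816
FV = $1,450.00 * 0.351816 / 0.0384 = $13,284.70

$13,284.70


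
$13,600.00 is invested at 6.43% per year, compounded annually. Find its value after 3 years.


Formula: FV = P * (1 + r)^n
Substituting: FV = $13,600.00 * (1 + 0.0643)^3
Growth factor: (1.0643)^3 = 1.205569
FV = $13,600.00 * 1.205569 = $16,395.74

$16,395.74


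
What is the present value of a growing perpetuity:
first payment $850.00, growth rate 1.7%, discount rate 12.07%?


Formula: PV = C / (r - g)
Spread: r - g = 0.1207 - 0.017 = 0.1037
Substituting: PV = $850.00 / 0.1037
PV = $8,196.72

$8,196.72


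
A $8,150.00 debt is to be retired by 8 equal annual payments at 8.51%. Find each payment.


Formula: PMT = PV * r / (1 - (1+r)^(-n))
Denominator: 1 - (1 + 0.0851)^(-8) = 0.479714
Numerator: $8,150.00 * 0.0851 = 693.565
PMT = 693.565 / 0.479714 = $1,445.79

$1,445.79


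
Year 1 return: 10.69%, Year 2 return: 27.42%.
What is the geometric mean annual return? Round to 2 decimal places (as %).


Formula: Geometric mean = ((1+r1)*(1+r2))^(1/2) - 1
Product: (1 + 0.1069) * (1 + 0.2742) = 1.1069 * 1.2742 = 1.410412
Square root: 1.410412^0.5 = 1.187608
Geometric mean = 1.187608 - 1 = 0.187608
As percentage: 18.76%

18.76%


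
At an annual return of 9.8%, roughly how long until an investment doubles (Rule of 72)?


Formula: Years ≈ 72 / r
Substituting: Years ≈ 72 / 9.8
Years ≈ 7.3

7.3 years


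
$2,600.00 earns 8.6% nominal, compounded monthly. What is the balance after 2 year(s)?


Formula: FV = P * (1 + r/m)^(m*t)
Period rate: r/m = 0.086 / 12 = 0.007167
Total periods: m*t = 12 * 2 = 24
Growth factor: (1 + 0.007167)^24 = 1.18695
FV = $2,600.00 * 1.18695 = $3,086.07

$3,086.07


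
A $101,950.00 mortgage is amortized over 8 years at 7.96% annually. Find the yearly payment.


Formula: PMT = PV * r / (1 - (1+r)^(-n))
Denominator: 1 - (1 + 0.0796)^(-8) = 0.458128
Numerator: $101,950.00 * 0.0796 = 8115.22
PMT = 8115.22 / 0.458128 = $17,713.88

$17,713.88


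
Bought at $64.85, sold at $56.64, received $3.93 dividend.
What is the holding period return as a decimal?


Formula: HPR = (P1 - P0 + D) / P0
Gain: $56.64 - $64.85 + $3.93 = -$4.28
HPR = -$4.28 / $64.85 = -0.066

-0.066


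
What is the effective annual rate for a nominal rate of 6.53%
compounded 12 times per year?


Formula: EAR = (1 + r/m)^m - 1
Period rate: r/m = 0.0653 / 12 = 0.005442
Compounding: (1 + 0.005442)^12 = 1.06729
EAR = 1.06729 - 1 = 0.06729

0.06729


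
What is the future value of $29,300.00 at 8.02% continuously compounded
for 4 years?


Formula: FV = P * e^(r*t)
Exponent: r*t = 0.0802 * 4 = 0.3208
e^(0.3208) = 1.37823
FV = $29,300.00 * 1.37823 = $40,382.14

$40,382.14


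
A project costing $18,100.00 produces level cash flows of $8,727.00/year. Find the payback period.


Formula: Payback = investment / annual cash flow
Substituting: Payback = $18,100.00 / $8,727.00
Payback = 2.074 years

2.074 years


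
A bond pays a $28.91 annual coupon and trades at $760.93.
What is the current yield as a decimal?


Formula: Current yield = annual coupon / price
Substituting: CY = $28.91 / $760.93
CY = 0.037993

0.037993


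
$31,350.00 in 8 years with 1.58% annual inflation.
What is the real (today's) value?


Formula: Real value = nominal / (1 + inflation)^years
Price level: (1 + 0.0158)^8 = 1.133615
Real value = $31,350.00 / 1.133615 = $27,654.89

$27,654.89


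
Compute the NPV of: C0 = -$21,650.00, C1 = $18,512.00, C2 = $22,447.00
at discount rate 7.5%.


Formula: NPV = C0 + C1/(1+r) + C2/(1+r)^2
Discount C1: $18,512.00 / (1 + 0.075) = $17,220.47
Discount C2: $22,447.00 / (1 + 0.075)^2 = $19,424.12
NPV = -$21,650.00 + $17,220.47 + $19,424.12 = $14,994.59

$14,994.59


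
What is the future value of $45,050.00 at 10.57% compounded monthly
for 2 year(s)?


Formula: FV = P * (1 + r/m)^(m*t)
Period rate: r/m = 0.1057 / 12 = 0.008808
Total periods: m*t = 12 * 2 = 24
Growth factor: (1 + 0.008808)^24 = 1.234263
FV = $45,050.00 * 1.234263 = $55,603.57

$55,603.57


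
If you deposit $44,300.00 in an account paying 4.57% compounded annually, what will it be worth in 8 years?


Formula: FV = P * (1 + r)^n
Substituting: FV = $44,300.00 * (1 + 0.0457)^8
Growth factor: (1.0457)^8 = 1.429739
FV = $44,300.00 * 1.429739 = $63,337.45

$63,337.45


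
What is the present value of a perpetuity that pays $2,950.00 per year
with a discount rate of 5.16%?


Formula: PV = C / r
Substituting: PV = $2,950.00 / 0.0516
PV = $57,170.54

$57,170.54


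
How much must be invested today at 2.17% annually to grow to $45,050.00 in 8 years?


Formula: PV = FV / (1 + r)^n
Substituting: PV = $45,050.00 / (1 + 0.0217)^8
Discount factor: (1.0217)^8 = 1.187373
PV = $45,050.00 / 1.187373 = $37,940.90

$37,940.90


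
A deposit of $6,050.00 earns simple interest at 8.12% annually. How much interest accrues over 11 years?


Formula: I = P * r * t
Substituting: I = $6,050.00 * 0.0812 * 11
Step: I = $6,050.00 * 0.8932
I = $5,403.86

$5,403.86


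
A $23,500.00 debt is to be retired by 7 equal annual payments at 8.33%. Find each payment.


Formula: PMT = PV * r / (1 - (1+r)^(-n))
Denominator: 1 - (1 + 0.0833)^(-7) = 0.428839
Numerator: $23,500.00 * 0.0833 = 1957.55
PMT = 1957.55 / 0.428839 = $4,564.77

$4,564.77


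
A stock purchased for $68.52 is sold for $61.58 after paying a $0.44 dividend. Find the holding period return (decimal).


Formula: HPR = (P1 - P0 + D) / P0
Gain: $61.58 - $68.52 + $0.44 = -$6.50
HPR = -$6.50 / $68.52 = -0.0949

-0.0949


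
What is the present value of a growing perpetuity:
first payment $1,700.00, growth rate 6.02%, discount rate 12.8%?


Formula: PV = C / (r - g)
Spread: r - g = 0.128 - 0.0602 = 0.0678
Substituting: PV = $1,700.00 / 0.0678
PV = $25,073.75

$25,073.75


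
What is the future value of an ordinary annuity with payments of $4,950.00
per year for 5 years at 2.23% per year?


Formula: FV = PMT * ((1+r)^n - 1) / r
Growth factor: (1 + 0.0223)^5 = 1.116585
Numerator: 1.116585 - 1 = 0.116585
FV = $4,950.00 * 0.116585 / 0.0223 = $25,878.74

$25,878.74


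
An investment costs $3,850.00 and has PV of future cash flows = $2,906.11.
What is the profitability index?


Formula: PI = PV(cash flows) / initial investment
Substituting: PI = $2,906.11 / $3,850.00
PI = 0.7548

0.7548


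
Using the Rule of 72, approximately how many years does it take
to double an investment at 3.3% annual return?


Formula: Years ≈ 72 / r
Substituting: Years ≈ 72 / 3.3
Years ≈ 21.8

21.8 years


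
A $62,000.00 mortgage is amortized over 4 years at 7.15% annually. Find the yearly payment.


Formula: PMT = PV * r / (1 - (1+r)^(-n))
Denominator: 1 - (1 + 0.0715)^(-4) = 0.241368
Numerator: $62,000.00 * 0.0715 = 4433.0
PMT = 4433.0 / 0.241368 = $18,366.16

$18,366.16


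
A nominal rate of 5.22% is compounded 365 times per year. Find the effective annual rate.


Formula: EAR = (1 + r/m)^m - 1
Period rate: r/m = 0.0522 / 365 = 0.000143
Compounding: (1 + 0.000143)^365 = 1.053583
EAR = 1.053583 - 1 = 0.053583

0.053583


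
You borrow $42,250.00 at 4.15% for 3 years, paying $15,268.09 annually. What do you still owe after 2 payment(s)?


Formula: Balance = PV*(1+r)^k - PMT*((1+r)^k - 1)/r
Growth: (1 + 0.0415)^2 = 1.084722
Accumulated factor: ((1+r)^k - 1)/r = 2.0415
Balance = $42,250.00 * 1.084722 - $15,268.09 * 2.0415
Balance = $14,659.71

$14,659.71


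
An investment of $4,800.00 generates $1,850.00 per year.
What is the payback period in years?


Formula: Payback = investment / annual cash flow
Substituting: Payback = $4,800.00 / $1,850.00
Payback = 2.5946 years

2.5946 years


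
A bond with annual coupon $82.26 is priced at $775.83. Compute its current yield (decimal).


Formula: Current yield = annual coupon / price
Substituting: CY = $82.26 / $775.83
CY = 0.106028

0.106028


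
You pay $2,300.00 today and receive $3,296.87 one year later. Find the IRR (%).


Formula: IRR = C1/C0 - 1
Substituting: IRR = $3,296.87 / $2,300.00 - 1
Ratio: 1.433422 - 1 = 0.433422
IRR = 43.3422%

43.3422%


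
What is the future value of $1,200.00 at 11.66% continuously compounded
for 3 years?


Formula: FV = P * e^(r*t)
Exponent: r*t = 0.1166 * 3 = 0.3498
e^(0.3498) = 1.418784
FV = $1,200.00 * 1.418784 = $1,702.54

$1,702.54


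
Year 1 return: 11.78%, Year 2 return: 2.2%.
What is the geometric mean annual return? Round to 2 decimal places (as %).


Formula: Geometric mean = ((1+r1)*(1+r2))^(1/2) - 1
Product: (1 + 0.1178) * (1 + 0.022) = 1.1178 * 1.022 = 1.142392
Square root: 1.142392^0.5 = 1.068827
Geometric mean = 1.068827 - 1 = 0.068827
As percentage: 6.88%

6.88%


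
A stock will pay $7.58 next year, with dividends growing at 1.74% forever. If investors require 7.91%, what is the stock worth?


Formula: P = D1 / (r - g)
Spread: r - g = 0.0791 - 0.0174 = 0.0617
Substituting: P = $7.58 / 0.0617
P = $122.85

$122.85


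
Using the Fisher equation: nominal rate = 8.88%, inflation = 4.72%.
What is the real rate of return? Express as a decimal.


Formula: (1 + r_real) = (1 + r_nom) / (1 + inflation)
Substituting: (1 + r_real) = 1.0888 / 1.0472
(1 + r_real) = 1.039725
r_real = 1.039725 - 1 = 0.039725

0.039725


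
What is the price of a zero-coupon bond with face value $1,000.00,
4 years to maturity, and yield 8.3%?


Formula: Price = FV / (1 + r)^n
Substituting: Price = $1,000.00 / (1 + 0.083)^4
Discount factor: (1.083)^4 = 1.375669
Price = $1,000.00 / 1.375669 = $726.92

$726.92


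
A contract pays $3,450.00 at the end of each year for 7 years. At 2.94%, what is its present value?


Formula: PV = PMT * (1 - (1+r)^(-n)) / r
Discount factor: (1 + 0.0294)^(-7) = 0.816415
Bracket: 1 - 0.816415 = 0.183585
PV = $3,450.00 * 0.183585 / 0.0294 = $21,543.16

$21,543.16


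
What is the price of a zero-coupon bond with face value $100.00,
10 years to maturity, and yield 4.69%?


Formula: Price = FV / (1 + r)^n
Substituting: Price = $100.00 / (1 + 0.0469)^10
Discount factor: (1.0469)^10 = 1.581437
Price = $100.00 / 1.581437 = $63.23

$63.23


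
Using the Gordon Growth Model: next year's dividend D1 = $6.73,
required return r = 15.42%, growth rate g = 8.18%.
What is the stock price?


Formula: P = D1 / (r - g)
Spread: r - g = 0.1542 - 0.0818 = 0.0724
Substituting: P = $6.73 / 0.0724
P = $92.96

$92.96


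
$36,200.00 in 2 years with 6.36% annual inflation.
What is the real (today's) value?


Formula: Real value = nominal / (1 + inflation)^years
Price level: (1 + 0.0636)^2 = 1.131245
Real value = $36,200.00 / 1.131245 = $32,000.14

$32,000.14


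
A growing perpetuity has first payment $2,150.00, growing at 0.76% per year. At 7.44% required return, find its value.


Formula: PV = C / (r - g)
Spread: r - g = 0.0744 - 0.0076 = 0.0668
Substituting: PV = $2,150.00 / 0.0668
PV = $32,185.63

$32,185.63


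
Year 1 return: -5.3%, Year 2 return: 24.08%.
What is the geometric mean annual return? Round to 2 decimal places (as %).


Formula: Geometric mean = ((1+r1)*(1+r2))^(1/2) - 1
Product: (1 + -0.053) * (1 + 0.2408) = 0.947 * 1.2408 = 1.175038
Square root: 1.175038^0.5 = 1.083992
Geometric mean = 1.083992 - 1 = 0.083992
As percentage: 8.40%

8.40%


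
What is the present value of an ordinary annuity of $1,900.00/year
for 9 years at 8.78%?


Formula: PV = PMT * (1 - (1+r)^(-n)) / r
Discount factor: (1 + 0.0878)^(-9) = 0.468877
Bracket: 1 - 0.468877 = 0.531123
PV = $1,900.00 * 0.531123 / 0.0878 = $11,493.56

$11,493.56


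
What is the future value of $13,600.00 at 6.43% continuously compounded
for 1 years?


Formula: FV = P * e^(r*t)
Exponent: r*t = 0.0643 * 1 = 0.0643
e^(0.0643) = 1.066412
FV = $13,600.00 * 1.066412 = $14,503.21

$14,503.21


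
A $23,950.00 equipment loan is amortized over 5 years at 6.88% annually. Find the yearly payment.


Formula: PMT = PV * r / (1 - (1+r)^(-n))
Denominator: 1 - (1 + 0.0688)^(-5) = 0.283002
Numerator: $23,950.00 * 0.0688 = 1647.76
PMT = 1647.76 / 0.283002 = $5,822.43

$5,822.43


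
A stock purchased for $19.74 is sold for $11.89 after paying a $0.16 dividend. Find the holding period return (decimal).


Formula: HPR = (P1 - P0 + D) / P0
Gain: $11.89 - $19.74 + $0.16 = -$7.69
HPR = -$7.69 / $19.74 = -0.3896

-0.3896


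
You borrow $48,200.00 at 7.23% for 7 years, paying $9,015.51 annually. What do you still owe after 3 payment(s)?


Formula: Balance = PV*(1+r)^k - PMT*((1+r)^k - 1)/r
Growth: (1 + 0.0723)^3 = 1.23296
Accumulated factor: ((1+r)^k - 1)/r = 3.222127
Balance = $48,200.00 * 1.23296 - $9,015.51 * 3.222127
Balance = $30,379.54

$30,379.54


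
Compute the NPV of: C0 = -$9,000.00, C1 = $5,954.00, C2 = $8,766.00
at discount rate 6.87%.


Formula: NPV = C0 + C1/(1+r) + C2/(1+r)^2
Discount C1: $5,954.00 / (1 + 0.0687) = $5,571.25
Discount C2: $8,766.00 / (1 + 0.0687)^2 = $7,675.20
NPV = -$9,000.00 + $5,571.25 + $7,675.20 = $4,246.46

$4,246.46


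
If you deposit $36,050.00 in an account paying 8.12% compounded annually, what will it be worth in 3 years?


Formula: FV = P * (1 + r)^n
Substituting: FV = $36,050.00 * (1 + 0.0812)^3
Growth factor: (1.0812)^3 = 1.263916
FV = $36,050.00 * 1.263916 = $45,564.16

$45,564.16


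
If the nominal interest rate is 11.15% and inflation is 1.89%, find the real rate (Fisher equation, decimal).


Formula: (1 + r_real) = (1 + r_nom) / (1 + inflation)
Substituting: (1 + r_real) = 1.1115 / 1.0189
(1 + r_real) = 1.090882
r_real = 1.090882 - 1 = 0.090882

0.090882


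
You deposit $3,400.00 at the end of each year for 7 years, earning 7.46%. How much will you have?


Formula: FV = PMT * ((1+r)^n - 1) / r
Growth factor: (1 + 0.0746)^7 = 1.654733
Numerator: 1.654733 - 1 = 0.654733
FV = $3,400.00 * 0.654733 / 0.0746 = $29,840.37

$29,840.37


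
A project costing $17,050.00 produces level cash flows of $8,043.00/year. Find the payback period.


Formula: Payback = investment / annual cash flow
Substituting: Payback = $17,050.00 / $8,043.00
Payback = 2.1199 years

2.1199 years


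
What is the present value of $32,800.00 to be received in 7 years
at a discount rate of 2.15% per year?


Formula: PV = FV / (1 + r)^n
Substituting: PV = $32,800.00 / (1 + 0.0215)^7
Discount factor: (1.0215)^7 = 1.160563
PV = $32,800.00 / 1.160563 = $28,262.15

$28,262.15


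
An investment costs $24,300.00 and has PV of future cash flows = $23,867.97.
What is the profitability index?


Formula: PI = PV(cash flows) / initial investment
Substituting: PI = $23,867.97 / $24,300.00
PI = 0.9822

0.9822


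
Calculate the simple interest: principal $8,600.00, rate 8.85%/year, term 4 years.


Formula: I = P * r * t
Substituting: I = $8,600.00 * 0.0885 * 4
Step: I = $8,600.00 * 0.354
I = $3,044.40

$3,044.40


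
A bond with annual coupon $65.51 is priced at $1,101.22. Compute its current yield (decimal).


Formula: Current yield = annual coupon / price
Substituting: CY = $65.51 / $1,101.22
CY = 0.059489

0.059489


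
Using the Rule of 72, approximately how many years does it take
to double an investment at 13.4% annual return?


Formula: Years ≈ 72 / r
Substituting: Years ≈ 72 / 13.4
Years ≈ 5.4

5.4 years


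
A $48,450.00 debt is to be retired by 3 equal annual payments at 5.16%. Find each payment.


Formula: PMT = PV * r / (1 - (1+r)^(-n))
Denominator: 1 - (1 + 0.0516)^(-3) = 0.140099
Numerator: $48,450.00 * 0.0516 = 2500.02
PMT = 2500.02 / 0.140099 = $17,844.62

$17,844.62


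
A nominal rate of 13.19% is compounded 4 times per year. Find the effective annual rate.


Formula: EAR = (1 + r/m)^m - 1
Period rate: r/m = 0.1319 / 4 = 0.032975
Compounding: (1 + 0.032975)^4 = 1.138569
EAR = 1.138569 - 1 = 0.138569

0.138569


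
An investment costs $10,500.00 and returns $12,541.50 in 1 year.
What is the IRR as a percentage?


Formula: IRR = C1/C0 - 1
Substituting: IRR = $12,541.50 / $10,500.00 - 1
Ratio: 1.194429 - 1 = 0.194429
IRR = 19.4429%

19.4429%


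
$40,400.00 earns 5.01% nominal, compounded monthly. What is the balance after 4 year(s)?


Formula: FV = P * (1 + r/m)^(m*t)
Period rate: r/m = 0.0501 / 12 = 0.004175
Total periods: m*t = 12 * 4 = 48
Growth factor: (1 + 0.004175)^48 = 1.221382
FV = $40,400.00 * 1.221382 = $49,343.82

$49,343.82


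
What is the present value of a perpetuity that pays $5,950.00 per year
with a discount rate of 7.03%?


Formula: PV = C / r
Substituting: PV = $5,950.00 / 0.0703
PV = $84,637.27

$84,637.27


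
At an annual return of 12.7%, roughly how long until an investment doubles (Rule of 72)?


Formula: Years ≈ 72 / r
Substituting: Years ≈ 72 / 12.7
Years ≈ 5.7

5.7 years


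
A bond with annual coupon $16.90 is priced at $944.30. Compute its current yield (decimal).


Formula: Current yield = annual coupon / price
Substituting: CY = $16.90 / $944.30
CY = 0.017897

0.017897


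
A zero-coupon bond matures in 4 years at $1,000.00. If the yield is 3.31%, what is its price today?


Formula: Price = FV / (1 + r)^n
Substituting: Price = $1,000.00 / (1 + 0.0331)^4
Discount factor: (1.0331)^4 = 1.13912
Price = $1,000.00 / 1.13912 = $877.87

$877.87


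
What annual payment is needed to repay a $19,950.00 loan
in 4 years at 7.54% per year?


Formula: PMT = PV * r / (1 - (1+r)^(-n))
Denominator: 1 - (1 + 0.0754)^(-4) = 0.252313
Numerator: $19,950.00 * 0.0754 = 1504.23
PMT = 1504.23 / 0.252313 = $5,961.76

$5,961.76


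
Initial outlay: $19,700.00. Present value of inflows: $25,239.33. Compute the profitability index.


Formula: PI = PV(cash flows) / initial investment
Substituting: PI = $25,239.33 / $19,700.00
PI = 1.2812

1.2812


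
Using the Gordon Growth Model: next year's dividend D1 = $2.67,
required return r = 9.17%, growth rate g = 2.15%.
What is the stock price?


Formula: P = D1 / (r - g)
Spread: r - g = 0.0917 - 0.0215 = 0.0702
Substituting: P = $2.67 / 0.0702
P = $38.03

$38.03


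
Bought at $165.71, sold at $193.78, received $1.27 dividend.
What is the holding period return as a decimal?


Formula: HPR = (P1 - P0 + D) / P0
Gain: $193.78 - $165.71 + $1.27 = $29.34
HPR = $29.34 / $165.71 = 0.1771

0.1771


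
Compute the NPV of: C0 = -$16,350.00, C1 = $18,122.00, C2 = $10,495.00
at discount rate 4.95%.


Formula: NPV = C0 + C1/(1+r) + C2/(1+r)^2
Discount C1: $18,122.00 / (1 + 0.0495) = $17,267.27
Discount C2: $10,495.00 / (1 + 0.0495)^2 = $9,528.35
NPV = -$16,350.00 + $17,267.27 + $9,528.35 = $10,445.62

$10,445.62


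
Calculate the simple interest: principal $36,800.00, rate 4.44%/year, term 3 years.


Formula: I = P * r * t
Substituting: I = $36,800.00 * 0.0444 * 3
Step: I = $36,800.00 * 0.1332
I = $4,901.76

$4,901.76


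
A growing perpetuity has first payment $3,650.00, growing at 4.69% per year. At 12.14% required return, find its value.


Formula: PV = C / (r - g)
Spread: r - g = 0.1214 - 0.0469 = 0.0745
Substituting: PV = $3,650.00 / 0.0745
PV = $48,993.29

$48,993.29


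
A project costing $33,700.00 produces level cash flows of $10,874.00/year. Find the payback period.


Formula: Payback = investment / annual cash flow
Substituting: Payback = $33,700.00 / $10,874.00
Payback = 3.0991 years

3.0991 years


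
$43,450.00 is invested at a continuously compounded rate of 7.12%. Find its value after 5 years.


Formula: FV = P * e^(r*t)
Exponent: r*t = 0.0712 * 5 = 0.356
e^(0.356) = 1.427608
FV = $43,450.00 * 1.427608 = $62,029.55

$62,029.55


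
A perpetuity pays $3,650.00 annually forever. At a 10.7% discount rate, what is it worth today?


Formula: PV = C / r
Substituting: PV = $3,650.00 / 0.107
PV = $34,112.15

$34,112.15


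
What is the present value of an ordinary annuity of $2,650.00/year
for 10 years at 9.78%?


Formula: PV = PMT * (1 - (1+r)^(-n)) / r
Discount factor: (1 + 0.0978)^(-10) = 0.39334
Bracket: 1 - 0.39334 = 0.60666
PV = $2,650.00 * 0.60666 / 0.0978 = $16,438.14

$16,438.14


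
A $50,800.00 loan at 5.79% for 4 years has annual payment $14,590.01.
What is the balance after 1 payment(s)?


Formula: Balance = PV*(1+r)^k - PMT*((1+r)^k - 1)/r
Growth: (1 + 0.0579)^1 = 1.0579
Accumulated factor: ((1+r)^k - 1)/r = 1.0
Balance = $50,800.00 * 1.0579 - $14,590.01 * 1.0
Balance = $39,151.31

$39,151.31


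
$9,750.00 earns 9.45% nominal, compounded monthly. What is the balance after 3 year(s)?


Formula: FV = P * (1 + r/m)^(m*t)
Period rate: r/m = 0.0945 / 12 = 0.007875
Total periods: m*t = 12 * 3 = 36
Growth factor: (1 + 0.007875)^36 = 1.326295
FV = $9,750.00 * 1.326295 = $12,931.38

$12,931.38


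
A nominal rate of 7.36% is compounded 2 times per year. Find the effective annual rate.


Formula: EAR = (1 + r/m)^m - 1
Period rate: r/m = 0.0736 / 2 = 0.0368
Compounding: (1 + 0.0368)^2 = 1.074954
EAR = 1.074954 - 1 = 0.074954

0.074954


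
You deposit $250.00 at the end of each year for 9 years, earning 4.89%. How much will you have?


Formula: FV = PMT * ((1+r)^n - 1) / r
Growth factor: (1 + 0.0489)^9 = 1.536763
Numerator: 1.536763 - 1 = 0.536763
FV = $250.00 * 0.536763 / 0.0489 = $2,744.18

$2,744.18


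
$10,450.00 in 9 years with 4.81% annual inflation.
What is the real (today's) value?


Formula: Real value = nominal / (1 + inflation)^years
Price level: (1 + 0.0481)^9 = 1.526246
Real value = $10,450.00 / 1.526246 = $6,846.87

$6,846.87


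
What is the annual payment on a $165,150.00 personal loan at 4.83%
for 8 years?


Formula: PMT = PV * r / (1 - (1+r)^(-n))
Denominator: 1 - (1 + 0.0483)^(-8) = 0.31433
Numerator: $165,150.00 * 0.0483 = 7976.745
PMT = 7976.745 / 0.31433 = $25,377.00

$25,377.00


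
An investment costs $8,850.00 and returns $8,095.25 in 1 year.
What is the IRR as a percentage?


Formula: IRR = C1/C0 - 1
Substituting: IRR = $8,095.25 / $8,850.00 - 1
Ratio: 0.914718 - 1 = -0.085282
IRR = -8.5282%

-8.5282%


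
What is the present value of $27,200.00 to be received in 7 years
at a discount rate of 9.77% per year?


Formula: PV = FV / (1 + r)^n
Substituting: PV = $27,200.00 / (1 + 0.0977)^7
Discount factor: (1.0977)^7 = 1.920373
PV = $27,200.00 / 1.920373 = $14,163.91

$14,163.91


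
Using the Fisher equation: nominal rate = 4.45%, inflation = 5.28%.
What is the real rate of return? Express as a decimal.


Formula: (1 + r_real) = (1 + r_nom) / (1 + inflation)
Substituting: (1 + r_real) = 1.0445 / 1.0528
(1 + r_real) = 0.992116
r_real = 0.992116 - 1 = -0.007884

-0.007884


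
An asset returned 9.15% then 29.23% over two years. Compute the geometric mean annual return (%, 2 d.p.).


Formula: Geometric mean = ((1+r1)*(1+r2))^(1/2) - 1
Product: (1 + 0.0915) * (1 + 0.2923) = 1.0915 * 1.2923 = 1.410545
Square root: 1.410545^0.5 = 1.187664
Geometric mean = 1.187664 - 1 = 0.187664
As percentage: 18.77%

18.77%


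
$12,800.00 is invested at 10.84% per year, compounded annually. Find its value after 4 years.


Formula: FV = P * (1 + r)^n
Substituting: FV = $12,800.00 * (1 + 0.1084)^4
Growth factor: (1.1084)^4 = 1.509336
FV = $12,800.00 * 1.509336 = $19,319.51

$19,319.51


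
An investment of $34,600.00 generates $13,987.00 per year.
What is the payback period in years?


Formula: Payback = investment / annual cash flow
Substituting: Payback = $34,600.00 / $13,987.00
Payback = 2.4737 years

2.4737 years


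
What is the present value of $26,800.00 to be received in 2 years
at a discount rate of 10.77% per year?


Formula: PV = FV / (1 + r)^n
Substituting: PV = $26,800.00 / (1 + 0.1077)^2
Discount factor: (1.1077)^2 = 1.226999
PV = $26,800.00 / 1.226999 = $21,841.90

$21,841.90


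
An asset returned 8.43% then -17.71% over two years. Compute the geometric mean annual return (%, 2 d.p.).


Formula: Geometric mean = ((1+r1)*(1+r2))^(1/2) - 1
Product: (1 + 0.0843) * (1 + -0.1771) = 1.0843 * 0.8229 = 0.89227
Square root: 0.89227^0.5 = 0.944601
Geometric mean = 0.944601 - 1 = -0.055399
As percentage: -5.54%

-5.54%


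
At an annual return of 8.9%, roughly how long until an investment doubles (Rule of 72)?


Formula: Years ≈ 72 / r
Substituting: Years ≈ 72 / 8.9
Years ≈ 8.1

8.1 years


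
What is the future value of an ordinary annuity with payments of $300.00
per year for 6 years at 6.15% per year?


Formula: FV = PMT * ((1+r)^n - 1) / r
Growth factor: (1 + 0.0615)^6 = 1.430606
Numerator: 1.430606 - 1 = 0.430606
FV = $300.00 * 0.430606 / 0.0615 = $2,100.52

$2,100.52


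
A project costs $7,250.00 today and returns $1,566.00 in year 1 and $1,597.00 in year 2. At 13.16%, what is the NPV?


Formula: NPV = C0 + C1/(1+r) + C2/(1+r)^2
Discount C1: $1,566.00 / (1 + 0.1316) = $1,383.88
Discount C2: $1,597.00 / (1 + 0.1316)^2 = $1,247.15
NPV = -$7,250.00 + $1,383.88 + $1,247.15 = -$4,618.97

-$4,618.97


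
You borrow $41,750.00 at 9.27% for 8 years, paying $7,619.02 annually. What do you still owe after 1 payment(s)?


Formula: Balance = PV*(1+r)^k - PMT*((1+r)^k - 1)/r
Growth: (1 + 0.0927)^1 = 1.0927
Accumulated factor: ((1+r)^k - 1)/r = 1.0
Balance = $41,750.00 * 1.0927 - $7,619.02 * 1.0
Balance = $38,001.21

$38,001.21


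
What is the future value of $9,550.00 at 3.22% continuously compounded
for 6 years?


Formula: FV = P * e^(r*t)
Exponent: r*t = 0.0322 * 6 = 0.1932
e^(0.1932) = 1.213125
FV = $9,550.00 * 1.213125 = $11,585.35

$11,585.35
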